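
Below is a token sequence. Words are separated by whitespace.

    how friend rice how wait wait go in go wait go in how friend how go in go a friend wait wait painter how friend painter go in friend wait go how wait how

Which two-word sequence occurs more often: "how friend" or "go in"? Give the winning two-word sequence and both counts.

"how friend": 3 occurrences
"go in": 4 occurrences

"go in" (4 vs 3)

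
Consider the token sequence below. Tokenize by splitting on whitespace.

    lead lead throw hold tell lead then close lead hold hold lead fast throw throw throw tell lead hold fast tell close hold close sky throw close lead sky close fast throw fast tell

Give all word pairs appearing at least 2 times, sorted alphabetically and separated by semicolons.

close lead; fast tell; fast throw; lead hold; tell lead; throw throw

Bigram counts meeting the condition (at least 2 times):
  close lead: 2
  fast tell: 2
  fast throw: 2
  lead hold: 2
  tell lead: 2
  throw throw: 2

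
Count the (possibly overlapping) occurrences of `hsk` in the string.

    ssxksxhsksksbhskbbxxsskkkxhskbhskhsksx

Sliding a length-3 window over the 38 characters (36 positions):
  position 7–9: hsk
  position 14–16: hsk
  position 27–29: hsk
  position 31–33: hsk
  position 34–36: hsk

5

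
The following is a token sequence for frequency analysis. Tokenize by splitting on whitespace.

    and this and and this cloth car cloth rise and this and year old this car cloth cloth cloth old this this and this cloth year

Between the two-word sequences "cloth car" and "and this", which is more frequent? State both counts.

"and this" (4 vs 1)

"cloth car": 1 occurrence
"and this": 4 occurrences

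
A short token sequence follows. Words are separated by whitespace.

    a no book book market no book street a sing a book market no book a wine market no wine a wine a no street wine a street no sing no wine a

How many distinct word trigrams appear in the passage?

33 tokens → 31 trigram windows in total.
Repeated trigrams (each contributes count−1 duplicates):
  book market no: 2
  market no book: 2
  no wine a: 2
3 duplicate windows → 31 − 3 = 28 distinct.

28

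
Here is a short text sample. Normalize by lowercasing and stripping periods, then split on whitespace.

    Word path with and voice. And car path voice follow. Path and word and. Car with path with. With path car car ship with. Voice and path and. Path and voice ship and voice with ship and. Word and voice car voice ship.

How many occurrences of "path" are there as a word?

7

Scanning the 43 tokens for "path":
  position 2: path
  position 8: path
  position 11: path
  position 17: path
  position 20: path
  position 27: path
  position 29: path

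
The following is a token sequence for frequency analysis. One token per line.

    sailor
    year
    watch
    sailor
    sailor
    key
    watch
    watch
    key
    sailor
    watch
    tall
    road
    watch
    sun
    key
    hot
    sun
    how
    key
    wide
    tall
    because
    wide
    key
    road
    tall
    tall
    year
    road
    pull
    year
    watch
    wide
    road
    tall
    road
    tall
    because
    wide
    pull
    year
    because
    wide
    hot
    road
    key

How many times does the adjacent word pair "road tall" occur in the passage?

Scanning the 46 overlapping bigram windows for "road tall":
  position 26–27: road tall
  position 35–36: road tall
  position 37–38: road tall

3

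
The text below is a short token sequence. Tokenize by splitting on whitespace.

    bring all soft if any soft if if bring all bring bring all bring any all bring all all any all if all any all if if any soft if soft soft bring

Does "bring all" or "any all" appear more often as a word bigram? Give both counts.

"bring all": 4 occurrences
"any all": 3 occurrences

"bring all" (4 vs 3)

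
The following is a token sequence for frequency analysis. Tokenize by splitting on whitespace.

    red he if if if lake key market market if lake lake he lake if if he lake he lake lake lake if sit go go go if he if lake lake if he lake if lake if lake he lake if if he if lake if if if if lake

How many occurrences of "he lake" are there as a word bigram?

5

Scanning the 50 overlapping bigram windows for "he lake":
  position 13–14: he lake
  position 17–18: he lake
  position 19–20: he lake
  position 34–35: he lake
  position 40–41: he lake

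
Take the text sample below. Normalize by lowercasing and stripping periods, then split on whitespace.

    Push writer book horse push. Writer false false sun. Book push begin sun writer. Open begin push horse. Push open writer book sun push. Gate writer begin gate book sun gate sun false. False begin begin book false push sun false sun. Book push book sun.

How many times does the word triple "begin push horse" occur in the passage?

1

Scanning the 44 overlapping trigram windows for "begin push horse":
  position 16–18: begin push horse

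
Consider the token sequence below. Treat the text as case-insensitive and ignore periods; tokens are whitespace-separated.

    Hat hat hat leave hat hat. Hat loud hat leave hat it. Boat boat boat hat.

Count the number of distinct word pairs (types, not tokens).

9

16 tokens → 15 bigram windows in total.
Repeated bigrams (each contributes count−1 duplicates):
  hat hat: 4
  boat boat: 2
  hat leave: 2
  leave hat: 2
6 duplicate windows → 15 − 6 = 9 distinct.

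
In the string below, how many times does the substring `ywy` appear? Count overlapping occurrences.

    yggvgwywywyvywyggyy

Sliding a length-3 window over the 19 characters (17 positions):
  position 7–9: ywy
  position 9–11: ywy
  position 13–15: ywy

3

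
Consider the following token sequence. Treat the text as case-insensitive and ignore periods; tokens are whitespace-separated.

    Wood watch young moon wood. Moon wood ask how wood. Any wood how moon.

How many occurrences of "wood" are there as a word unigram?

Scanning the 14 tokens for "wood":
  position 1: wood
  position 5: wood
  position 7: wood
  position 10: wood
  position 12: wood

5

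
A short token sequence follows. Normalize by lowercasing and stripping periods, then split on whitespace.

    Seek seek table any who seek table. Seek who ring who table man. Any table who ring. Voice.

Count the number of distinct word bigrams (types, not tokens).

15

18 tokens → 17 bigram windows in total.
Repeated bigrams (each contributes count−1 duplicates):
  seek table: 2
  who ring: 2
2 duplicate windows → 17 − 2 = 15 distinct.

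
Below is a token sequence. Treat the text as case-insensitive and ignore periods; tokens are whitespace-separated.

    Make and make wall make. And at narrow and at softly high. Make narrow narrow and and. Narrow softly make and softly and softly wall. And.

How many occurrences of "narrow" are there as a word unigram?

4

Scanning the 26 tokens for "narrow":
  position 8: narrow
  position 14: narrow
  position 15: narrow
  position 18: narrow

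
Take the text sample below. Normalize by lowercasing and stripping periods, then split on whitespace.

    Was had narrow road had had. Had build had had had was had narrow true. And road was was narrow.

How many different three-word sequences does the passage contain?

20 tokens → 18 trigram windows in total.
Repeated trigrams (each contributes count−1 duplicates):
  had had had: 2
  was had narrow: 2
2 duplicate windows → 18 − 2 = 16 distinct.

16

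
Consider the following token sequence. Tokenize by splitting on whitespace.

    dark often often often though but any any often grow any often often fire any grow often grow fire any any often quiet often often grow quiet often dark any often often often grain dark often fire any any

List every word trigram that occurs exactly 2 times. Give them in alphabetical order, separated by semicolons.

Trigram counts meeting the condition (exactly 2 times):
  any any often: 2
  any often often: 2
  fire any any: 2
  often fire any: 2
  often often often: 2

any any often; any often often; fire any any; often fire any; often often often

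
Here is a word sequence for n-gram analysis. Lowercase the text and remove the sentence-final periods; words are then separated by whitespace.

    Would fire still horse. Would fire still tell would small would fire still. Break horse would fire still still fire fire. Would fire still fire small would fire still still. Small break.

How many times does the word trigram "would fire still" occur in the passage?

6

Scanning the 30 overlapping trigram windows for "would fire still":
  position 1–3: would fire still
  position 5–7: would fire still
  position 11–13: would fire still
  position 16–18: would fire still
  position 22–24: would fire still
  position 27–29: would fire still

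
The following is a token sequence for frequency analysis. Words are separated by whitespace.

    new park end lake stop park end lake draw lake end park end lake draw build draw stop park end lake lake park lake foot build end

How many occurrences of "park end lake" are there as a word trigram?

Scanning the 25 overlapping trigram windows for "park end lake":
  position 2–4: park end lake
  position 6–8: park end lake
  position 12–14: park end lake
  position 19–21: park end lake

4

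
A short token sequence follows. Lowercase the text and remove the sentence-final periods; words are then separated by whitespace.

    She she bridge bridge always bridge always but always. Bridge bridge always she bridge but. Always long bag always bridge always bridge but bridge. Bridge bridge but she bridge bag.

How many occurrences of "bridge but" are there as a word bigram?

Scanning the 29 overlapping bigram windows for "bridge but":
  position 14–15: bridge but
  position 22–23: bridge but
  position 26–27: bridge but

3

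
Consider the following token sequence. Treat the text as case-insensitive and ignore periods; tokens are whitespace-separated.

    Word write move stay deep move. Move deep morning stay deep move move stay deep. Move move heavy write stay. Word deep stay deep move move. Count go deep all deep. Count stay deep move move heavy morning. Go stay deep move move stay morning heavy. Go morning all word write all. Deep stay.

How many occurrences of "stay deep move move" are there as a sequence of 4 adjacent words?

Scanning the 51 overlapping 4-gram windows for "stay deep move move":
  position 4–7: stay deep move move
  position 10–13: stay deep move move
  position 14–17: stay deep move move
  position 23–26: stay deep move move
  position 33–36: stay deep move move
  position 40–43: stay deep move move

6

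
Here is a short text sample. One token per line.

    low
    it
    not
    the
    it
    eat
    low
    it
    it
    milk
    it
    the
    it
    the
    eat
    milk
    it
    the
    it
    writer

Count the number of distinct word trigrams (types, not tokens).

20 tokens → 18 trigram windows in total.
Repeated trigrams (each contributes count−1 duplicates):
  it the it: 2
  milk it the: 2
2 duplicate windows → 18 − 2 = 16 distinct.

16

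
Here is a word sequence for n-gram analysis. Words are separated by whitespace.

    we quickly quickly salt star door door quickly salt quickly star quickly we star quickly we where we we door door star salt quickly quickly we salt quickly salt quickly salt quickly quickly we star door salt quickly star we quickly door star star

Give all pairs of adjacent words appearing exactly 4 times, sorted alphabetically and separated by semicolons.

Bigram counts meeting the condition (exactly 4 times):
  quickly salt: 4
  quickly we: 4

quickly salt; quickly we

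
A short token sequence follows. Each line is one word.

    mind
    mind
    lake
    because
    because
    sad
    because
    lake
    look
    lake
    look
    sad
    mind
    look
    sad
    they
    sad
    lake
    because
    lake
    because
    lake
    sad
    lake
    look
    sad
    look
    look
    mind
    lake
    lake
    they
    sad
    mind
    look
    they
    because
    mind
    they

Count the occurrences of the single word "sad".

Scanning the 39 tokens for "sad":
  position 6: sad
  position 12: sad
  position 15: sad
  position 17: sad
  position 23: sad
  position 26: sad
  position 33: sad

7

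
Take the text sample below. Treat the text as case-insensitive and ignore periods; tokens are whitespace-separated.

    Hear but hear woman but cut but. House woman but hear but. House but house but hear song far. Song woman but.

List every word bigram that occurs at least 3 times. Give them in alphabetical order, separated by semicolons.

Bigram counts meeting the condition (at least 3 times):
  but hear: 3
  but house: 3
  woman but: 3

but hear; but house; woman but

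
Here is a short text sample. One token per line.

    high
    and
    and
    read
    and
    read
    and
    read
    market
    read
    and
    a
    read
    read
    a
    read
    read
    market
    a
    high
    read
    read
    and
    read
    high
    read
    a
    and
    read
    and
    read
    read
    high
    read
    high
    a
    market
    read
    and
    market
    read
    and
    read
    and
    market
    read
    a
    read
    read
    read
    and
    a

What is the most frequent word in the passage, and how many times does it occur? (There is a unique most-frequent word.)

"read", 23 times

Unigram frequencies (highest first):
  read: 23
  and: 12
  a: 7
  high: 5
  market: 5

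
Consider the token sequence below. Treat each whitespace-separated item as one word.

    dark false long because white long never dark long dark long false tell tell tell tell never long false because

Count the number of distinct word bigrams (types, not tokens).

20 tokens → 19 bigram windows in total.
Repeated bigrams (each contributes count−1 duplicates):
  tell tell: 3
  dark long: 2
  long false: 2
4 duplicate windows → 19 − 4 = 15 distinct.

15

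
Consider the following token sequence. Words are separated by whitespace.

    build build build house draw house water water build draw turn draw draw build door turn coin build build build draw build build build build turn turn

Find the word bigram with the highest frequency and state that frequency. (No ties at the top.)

Bigram frequencies (highest first):
  build build: 7
  build draw: 2
  draw build: 2
  build house: 1
  house draw: 1
  draw house: 1
  … (12 more, each ≤ 1)

"build build", 7 times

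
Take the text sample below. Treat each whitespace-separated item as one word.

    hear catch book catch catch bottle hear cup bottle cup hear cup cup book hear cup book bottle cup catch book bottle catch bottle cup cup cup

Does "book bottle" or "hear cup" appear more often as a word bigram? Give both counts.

"book bottle": 2 occurrences
"hear cup": 3 occurrences

"hear cup" (3 vs 2)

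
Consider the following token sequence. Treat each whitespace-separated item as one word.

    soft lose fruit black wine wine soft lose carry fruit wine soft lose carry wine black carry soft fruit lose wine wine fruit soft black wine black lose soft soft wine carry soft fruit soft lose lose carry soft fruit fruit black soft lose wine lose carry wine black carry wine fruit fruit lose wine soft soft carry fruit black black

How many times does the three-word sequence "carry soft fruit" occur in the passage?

3

Scanning the 59 overlapping trigram windows for "carry soft fruit":
  position 17–19: carry soft fruit
  position 32–34: carry soft fruit
  position 38–40: carry soft fruit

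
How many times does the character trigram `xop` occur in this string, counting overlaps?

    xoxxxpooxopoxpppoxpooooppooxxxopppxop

Sliding a length-3 window over the 37 characters (35 positions):
  position 9–11: xop
  position 30–32: xop
  position 35–37: xop

3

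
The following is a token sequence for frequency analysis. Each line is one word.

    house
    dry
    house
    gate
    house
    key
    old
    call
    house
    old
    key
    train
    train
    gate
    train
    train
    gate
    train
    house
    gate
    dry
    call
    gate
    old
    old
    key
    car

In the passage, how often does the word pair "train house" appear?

1

Scanning the 26 overlapping bigram windows for "train house":
  position 18–19: train house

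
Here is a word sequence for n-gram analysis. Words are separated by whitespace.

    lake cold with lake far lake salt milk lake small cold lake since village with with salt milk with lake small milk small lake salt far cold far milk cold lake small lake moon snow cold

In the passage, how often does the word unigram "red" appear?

Scanning the 36 tokens for "red":
  (none found)

0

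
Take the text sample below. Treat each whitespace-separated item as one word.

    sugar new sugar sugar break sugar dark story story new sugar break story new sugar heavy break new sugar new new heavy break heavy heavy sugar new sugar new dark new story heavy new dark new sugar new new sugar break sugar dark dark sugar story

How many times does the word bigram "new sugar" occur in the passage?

7

Scanning the 45 overlapping bigram windows for "new sugar":
  position 2–3: new sugar
  position 10–11: new sugar
  position 14–15: new sugar
  position 18–19: new sugar
  position 27–28: new sugar
  position 36–37: new sugar
  position 39–40: new sugar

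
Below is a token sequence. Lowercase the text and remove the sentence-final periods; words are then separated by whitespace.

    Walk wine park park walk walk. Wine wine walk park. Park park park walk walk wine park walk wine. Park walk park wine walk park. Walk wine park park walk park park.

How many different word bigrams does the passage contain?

32 tokens → 31 bigram windows in total.
Repeated bigrams (each contributes count−1 duplicates):
  park park: 6
  park walk: 6
  walk wine: 5
  walk park: 4
  wine park: 4
  walk walk: 2
  wine walk: 2
22 duplicate windows → 31 − 22 = 9 distinct.

9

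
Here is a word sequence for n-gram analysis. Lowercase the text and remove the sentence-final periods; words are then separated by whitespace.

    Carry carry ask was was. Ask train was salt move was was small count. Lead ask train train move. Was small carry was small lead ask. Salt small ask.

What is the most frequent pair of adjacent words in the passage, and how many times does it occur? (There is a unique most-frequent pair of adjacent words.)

"was small", 3 times

Bigram frequencies (highest first):
  was small: 3
  was was: 2
  ask train: 2
  move was: 2
  lead ask: 2
  carry carry: 1
  … (16 more, each ≤ 1)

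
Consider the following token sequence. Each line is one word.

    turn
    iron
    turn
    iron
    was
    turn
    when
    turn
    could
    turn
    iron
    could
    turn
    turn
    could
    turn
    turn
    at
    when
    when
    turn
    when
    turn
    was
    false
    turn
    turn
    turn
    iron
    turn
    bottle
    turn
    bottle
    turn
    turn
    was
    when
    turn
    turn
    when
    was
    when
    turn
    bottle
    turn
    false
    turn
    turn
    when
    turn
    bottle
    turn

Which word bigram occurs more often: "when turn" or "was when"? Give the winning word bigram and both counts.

"when turn": 6 occurrences
"was when": 2 occurrences

"when turn" (6 vs 2)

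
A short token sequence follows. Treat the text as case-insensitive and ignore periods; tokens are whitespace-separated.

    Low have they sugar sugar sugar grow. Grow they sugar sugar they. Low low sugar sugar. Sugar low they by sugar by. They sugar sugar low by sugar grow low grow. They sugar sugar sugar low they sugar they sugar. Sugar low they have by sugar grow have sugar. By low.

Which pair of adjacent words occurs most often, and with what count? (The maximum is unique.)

Bigram frequencies (highest first):
  sugar sugar: 9
  they sugar: 6
  sugar low: 4
  sugar grow: 3
  low they: 3
  by sugar: 3
  … (19 more, each ≤ 2)

"sugar sugar", 9 times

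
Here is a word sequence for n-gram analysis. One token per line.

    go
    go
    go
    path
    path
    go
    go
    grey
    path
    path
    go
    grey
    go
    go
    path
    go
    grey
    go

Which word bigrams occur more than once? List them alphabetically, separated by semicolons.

go go; go grey; go path; grey go; path go; path path

Bigram counts meeting the condition (more than once):
  go go: 4
  go grey: 3
  go path: 2
  grey go: 2
  path go: 3
  path path: 2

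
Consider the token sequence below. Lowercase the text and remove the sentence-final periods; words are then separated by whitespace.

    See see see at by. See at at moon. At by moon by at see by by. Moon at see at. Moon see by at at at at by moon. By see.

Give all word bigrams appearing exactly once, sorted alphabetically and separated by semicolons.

Bigram counts meeting the condition (exactly once):
  by by: 1
  moon see: 1

by by; moon see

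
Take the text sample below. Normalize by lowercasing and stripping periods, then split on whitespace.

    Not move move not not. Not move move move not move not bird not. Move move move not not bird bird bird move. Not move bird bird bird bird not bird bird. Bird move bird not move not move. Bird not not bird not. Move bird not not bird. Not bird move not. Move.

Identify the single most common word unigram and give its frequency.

"not", 20 times

Unigram frequencies (highest first):
  not: 20
  move: 17
  bird: 17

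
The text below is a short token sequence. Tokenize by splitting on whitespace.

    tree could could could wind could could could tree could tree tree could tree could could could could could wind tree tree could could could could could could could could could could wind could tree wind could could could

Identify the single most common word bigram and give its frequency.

Bigram frequencies (highest first):
  could could: 19
  tree could: 5
  could tree: 4
  could wind: 3
  wind could: 3
  tree tree: 2
  … (2 more, each ≤ 1)

"could could", 19 times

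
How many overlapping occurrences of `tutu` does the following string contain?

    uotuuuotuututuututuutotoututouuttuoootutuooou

Sliding a length-4 window over the 45 characters (42 positions):
  position 11–14: tutu
  position 16–19: tutu
  position 38–41: tutu

3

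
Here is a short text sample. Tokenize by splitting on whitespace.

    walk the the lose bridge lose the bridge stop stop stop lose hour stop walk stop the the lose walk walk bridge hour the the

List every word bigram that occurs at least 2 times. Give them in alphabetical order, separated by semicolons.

Bigram counts meeting the condition (at least 2 times):
  stop stop: 2
  the lose: 2
  the the: 3

stop stop; the lose; the the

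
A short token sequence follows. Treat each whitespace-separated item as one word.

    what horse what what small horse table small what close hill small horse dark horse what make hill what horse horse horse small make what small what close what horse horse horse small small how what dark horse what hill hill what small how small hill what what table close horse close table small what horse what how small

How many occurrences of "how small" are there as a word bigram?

Scanning the 58 overlapping bigram windows for "how small":
  position 44–45: how small
  position 58–59: how small

2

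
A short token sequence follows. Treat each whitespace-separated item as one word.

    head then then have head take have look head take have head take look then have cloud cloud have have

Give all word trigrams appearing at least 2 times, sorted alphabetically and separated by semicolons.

Trigram counts meeting the condition (at least 2 times):
  have head take: 2
  head take have: 2

have head take; head take have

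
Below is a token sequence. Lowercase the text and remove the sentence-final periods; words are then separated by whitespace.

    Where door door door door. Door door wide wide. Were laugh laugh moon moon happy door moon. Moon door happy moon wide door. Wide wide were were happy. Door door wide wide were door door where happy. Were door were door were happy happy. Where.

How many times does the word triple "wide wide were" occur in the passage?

3

Scanning the 43 overlapping trigram windows for "wide wide were":
  position 8–10: wide wide were
  position 24–26: wide wide were
  position 31–33: wide wide were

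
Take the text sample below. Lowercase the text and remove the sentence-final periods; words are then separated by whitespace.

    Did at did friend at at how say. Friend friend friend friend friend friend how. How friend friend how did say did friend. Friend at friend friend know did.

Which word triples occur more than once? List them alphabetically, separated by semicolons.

Trigram counts meeting the condition (more than once):
  friend friend friend: 4
  friend friend how: 2

friend friend friend; friend friend how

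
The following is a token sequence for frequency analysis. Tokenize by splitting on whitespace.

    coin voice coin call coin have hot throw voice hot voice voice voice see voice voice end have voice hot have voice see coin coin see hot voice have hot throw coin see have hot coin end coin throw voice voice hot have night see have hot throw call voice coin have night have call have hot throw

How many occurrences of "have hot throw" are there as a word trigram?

4

Scanning the 56 overlapping trigram windows for "have hot throw":
  position 6–8: have hot throw
  position 29–31: have hot throw
  position 46–48: have hot throw
  position 56–58: have hot throw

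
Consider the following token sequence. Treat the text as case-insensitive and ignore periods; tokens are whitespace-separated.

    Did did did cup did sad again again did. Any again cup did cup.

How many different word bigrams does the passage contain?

14 tokens → 13 bigram windows in total.
Repeated bigrams (each contributes count−1 duplicates):
  cup did: 2
  did cup: 2
  did did: 2
3 duplicate windows → 13 − 3 = 10 distinct.

10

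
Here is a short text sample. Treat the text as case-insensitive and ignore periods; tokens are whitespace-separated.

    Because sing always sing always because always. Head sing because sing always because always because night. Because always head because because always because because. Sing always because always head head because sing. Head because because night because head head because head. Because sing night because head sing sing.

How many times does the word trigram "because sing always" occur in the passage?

3

Scanning the 46 overlapping trigram windows for "because sing always":
  position 1–3: because sing always
  position 10–12: because sing always
  position 24–26: because sing always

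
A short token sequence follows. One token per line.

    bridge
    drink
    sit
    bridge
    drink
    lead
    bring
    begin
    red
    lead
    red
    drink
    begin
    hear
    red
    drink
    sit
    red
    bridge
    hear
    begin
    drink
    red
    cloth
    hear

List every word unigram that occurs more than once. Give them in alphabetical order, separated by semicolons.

begin; bridge; drink; hear; lead; red; sit

Unigram counts meeting the condition (more than once):
  begin: 3
  bridge: 3
  drink: 5
  hear: 3
  lead: 2
  red: 5
  sit: 2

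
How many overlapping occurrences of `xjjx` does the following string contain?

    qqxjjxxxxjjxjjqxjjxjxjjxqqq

4

Sliding a length-4 window over the 27 characters (24 positions):
  position 3–6: xjjx
  position 9–12: xjjx
  position 16–19: xjjx
  position 21–24: xjjx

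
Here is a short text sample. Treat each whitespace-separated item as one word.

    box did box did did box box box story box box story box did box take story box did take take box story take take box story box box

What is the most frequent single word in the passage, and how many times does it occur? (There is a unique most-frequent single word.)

Unigram frequencies (highest first):
  box: 14
  did: 5
  story: 5
  take: 5

"box", 14 times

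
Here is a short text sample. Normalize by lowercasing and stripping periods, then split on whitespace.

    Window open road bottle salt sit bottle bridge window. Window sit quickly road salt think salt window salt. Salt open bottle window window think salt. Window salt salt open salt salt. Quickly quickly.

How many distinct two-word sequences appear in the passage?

25

33 tokens → 32 bigram windows in total.
Repeated bigrams (each contributes count−1 duplicates):
  salt salt: 3
  salt open: 2
  salt window: 2
  think salt: 2
  window salt: 2
  window window: 2
7 duplicate windows → 32 − 7 = 25 distinct.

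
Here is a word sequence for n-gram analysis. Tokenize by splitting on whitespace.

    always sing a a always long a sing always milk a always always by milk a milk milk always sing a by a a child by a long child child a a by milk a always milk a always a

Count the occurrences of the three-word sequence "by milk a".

2

Scanning the 38 overlapping trigram windows for "by milk a":
  position 14–16: by milk a
  position 33–35: by milk a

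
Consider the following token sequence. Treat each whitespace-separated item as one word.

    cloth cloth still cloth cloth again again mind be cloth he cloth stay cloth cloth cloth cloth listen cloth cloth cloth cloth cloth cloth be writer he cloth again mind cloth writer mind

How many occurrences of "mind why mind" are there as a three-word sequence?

Scanning the 31 overlapping trigram windows for "mind why mind":
  (none found)

0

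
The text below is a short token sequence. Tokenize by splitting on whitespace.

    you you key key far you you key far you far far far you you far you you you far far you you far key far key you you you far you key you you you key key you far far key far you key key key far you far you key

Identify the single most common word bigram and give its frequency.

"you you", 10 times

Bigram frequencies (highest first):
  you you: 10
  far you: 9
  you far: 7
  you key: 6
  key far: 5
  key key: 4
  … (3 more, each ≤ 4)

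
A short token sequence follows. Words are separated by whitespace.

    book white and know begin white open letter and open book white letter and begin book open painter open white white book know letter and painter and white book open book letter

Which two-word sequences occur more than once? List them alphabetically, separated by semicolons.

book open; book white; letter and; open book; white book

Bigram counts meeting the condition (more than once):
  book open: 2
  book white: 2
  letter and: 3
  open book: 2
  white book: 2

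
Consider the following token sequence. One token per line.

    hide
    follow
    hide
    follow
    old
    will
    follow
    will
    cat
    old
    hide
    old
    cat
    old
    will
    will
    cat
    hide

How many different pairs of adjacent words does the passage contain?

18 tokens → 17 bigram windows in total.
Repeated bigrams (each contributes count−1 duplicates):
  cat old: 2
  hide follow: 2
  old will: 2
  will cat: 2
4 duplicate windows → 17 − 4 = 13 distinct.

13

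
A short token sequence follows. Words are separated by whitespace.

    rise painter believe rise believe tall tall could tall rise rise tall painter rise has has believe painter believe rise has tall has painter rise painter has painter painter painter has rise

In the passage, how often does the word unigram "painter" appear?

8

Scanning the 32 tokens for "painter":
  position 2: painter
  position 13: painter
  position 18: painter
  position 24: painter
  position 26: painter
  position 28: painter
  position 29: painter
  position 30: painter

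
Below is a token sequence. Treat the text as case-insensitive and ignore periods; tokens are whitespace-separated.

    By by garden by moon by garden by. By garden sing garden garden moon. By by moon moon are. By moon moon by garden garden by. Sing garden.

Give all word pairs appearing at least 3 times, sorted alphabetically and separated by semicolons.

Bigram counts meeting the condition (at least 3 times):
  by by: 3
  by garden: 4
  by moon: 3
  garden by: 3
  moon by: 3

by by; by garden; by moon; garden by; moon by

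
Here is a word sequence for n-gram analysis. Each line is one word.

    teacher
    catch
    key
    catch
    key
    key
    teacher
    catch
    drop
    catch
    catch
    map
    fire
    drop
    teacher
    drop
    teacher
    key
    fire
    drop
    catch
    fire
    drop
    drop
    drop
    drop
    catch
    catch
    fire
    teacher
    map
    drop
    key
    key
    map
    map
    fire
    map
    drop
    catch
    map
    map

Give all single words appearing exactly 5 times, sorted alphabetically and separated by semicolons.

Unigram counts meeting the condition (exactly 5 times):
  fire: 5
  teacher: 5

fire; teacher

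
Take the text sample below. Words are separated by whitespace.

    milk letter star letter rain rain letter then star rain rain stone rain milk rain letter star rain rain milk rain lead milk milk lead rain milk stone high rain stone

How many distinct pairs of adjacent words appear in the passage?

21

31 tokens → 30 bigram windows in total.
Repeated bigrams (each contributes count−1 duplicates):
  rain milk: 3
  rain rain: 3
  letter star: 2
  milk rain: 2
  rain letter: 2
  rain stone: 2
  star rain: 2
9 duplicate windows → 30 − 9 = 21 distinct.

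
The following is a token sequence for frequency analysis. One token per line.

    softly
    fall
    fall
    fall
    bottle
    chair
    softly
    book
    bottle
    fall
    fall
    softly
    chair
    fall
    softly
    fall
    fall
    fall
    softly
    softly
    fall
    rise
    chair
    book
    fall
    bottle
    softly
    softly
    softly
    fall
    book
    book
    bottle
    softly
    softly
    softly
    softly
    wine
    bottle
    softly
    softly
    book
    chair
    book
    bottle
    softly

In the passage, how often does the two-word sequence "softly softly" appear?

7

Scanning the 45 overlapping bigram windows for "softly softly":
  position 19–20: softly softly
  position 27–28: softly softly
  position 28–29: softly softly
  position 34–35: softly softly
  position 35–36: softly softly
  position 36–37: softly softly
  position 40–41: softly softly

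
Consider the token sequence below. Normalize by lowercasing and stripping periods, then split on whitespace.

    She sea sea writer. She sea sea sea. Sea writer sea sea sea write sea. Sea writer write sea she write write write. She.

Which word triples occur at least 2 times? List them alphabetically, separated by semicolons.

sea sea sea; sea sea writer; she sea sea

Trigram counts meeting the condition (at least 2 times):
  sea sea sea: 3
  sea sea writer: 3
  she sea sea: 2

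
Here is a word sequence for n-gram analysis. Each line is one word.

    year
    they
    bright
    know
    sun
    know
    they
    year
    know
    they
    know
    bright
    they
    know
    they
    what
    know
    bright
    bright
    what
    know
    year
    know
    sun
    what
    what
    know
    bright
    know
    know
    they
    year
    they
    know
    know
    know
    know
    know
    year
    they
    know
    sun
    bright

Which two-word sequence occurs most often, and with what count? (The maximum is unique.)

"know know", 5 times

Bigram frequencies (highest first):
  know know: 5
  know they: 4
  they know: 4
  year they: 3
  know sun: 3
  know bright: 3
  … (14 more, each ≤ 3)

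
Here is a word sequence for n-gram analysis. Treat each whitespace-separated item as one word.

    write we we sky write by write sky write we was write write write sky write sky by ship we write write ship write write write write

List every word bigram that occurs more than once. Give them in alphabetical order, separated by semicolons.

Bigram counts meeting the condition (more than once):
  sky write: 3
  write sky: 3
  write we: 2
  write write: 6

sky write; write sky; write we; write write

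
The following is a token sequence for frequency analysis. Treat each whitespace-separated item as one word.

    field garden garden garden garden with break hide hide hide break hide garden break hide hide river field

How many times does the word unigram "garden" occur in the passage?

Scanning the 18 tokens for "garden":
  position 2: garden
  position 3: garden
  position 4: garden
  position 5: garden
  position 13: garden

5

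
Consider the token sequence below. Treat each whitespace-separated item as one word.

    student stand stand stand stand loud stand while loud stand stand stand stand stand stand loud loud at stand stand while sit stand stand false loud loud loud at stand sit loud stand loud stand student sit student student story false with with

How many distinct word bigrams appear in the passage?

23

43 tokens → 42 bigram windows in total.
Repeated bigrams (each contributes count−1 duplicates):
  stand stand: 10
  loud stand: 4
  loud loud: 3
  stand loud: 3
  at stand: 2
  loud at: 2
  stand while: 2
19 duplicate windows → 42 − 19 = 23 distinct.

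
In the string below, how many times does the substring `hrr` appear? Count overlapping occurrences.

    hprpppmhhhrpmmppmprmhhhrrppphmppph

1

Sliding a length-3 window over the 34 characters (32 positions):
  position 23–25: hrr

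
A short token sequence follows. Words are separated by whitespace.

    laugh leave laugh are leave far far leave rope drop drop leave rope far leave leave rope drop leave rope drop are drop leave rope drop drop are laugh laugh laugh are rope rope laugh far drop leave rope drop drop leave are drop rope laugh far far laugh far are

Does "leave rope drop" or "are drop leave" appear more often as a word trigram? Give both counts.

"leave rope drop" (5 vs 1)

"leave rope drop": 5 occurrences
"are drop leave": 1 occurrence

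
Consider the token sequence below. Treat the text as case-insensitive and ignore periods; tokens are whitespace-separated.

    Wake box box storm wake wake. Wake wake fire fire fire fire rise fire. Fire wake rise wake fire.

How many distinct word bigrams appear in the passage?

12

19 tokens → 18 bigram windows in total.
Repeated bigrams (each contributes count−1 duplicates):
  fire fire: 4
  wake wake: 3
  wake fire: 2
6 duplicate windows → 18 − 6 = 12 distinct.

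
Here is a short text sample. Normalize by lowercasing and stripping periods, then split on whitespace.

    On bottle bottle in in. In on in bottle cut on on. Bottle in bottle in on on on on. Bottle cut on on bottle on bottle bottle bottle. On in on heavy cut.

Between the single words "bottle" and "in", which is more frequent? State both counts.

"bottle" (10 vs 7)

"bottle": 10 occurrences
"in": 7 occurrences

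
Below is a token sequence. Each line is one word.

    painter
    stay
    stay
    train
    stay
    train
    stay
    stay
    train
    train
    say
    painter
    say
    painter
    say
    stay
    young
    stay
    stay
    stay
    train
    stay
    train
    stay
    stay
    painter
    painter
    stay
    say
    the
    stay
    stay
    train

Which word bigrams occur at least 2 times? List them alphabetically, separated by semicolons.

Bigram counts meeting the condition (at least 2 times):
  painter say: 2
  painter stay: 2
  say painter: 2
  stay stay: 6
  stay train: 6
  train stay: 4

painter say; painter stay; say painter; stay stay; stay train; train stay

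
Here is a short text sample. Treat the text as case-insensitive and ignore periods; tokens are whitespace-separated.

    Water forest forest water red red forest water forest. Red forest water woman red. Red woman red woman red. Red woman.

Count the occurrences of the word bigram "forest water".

3

Scanning the 20 overlapping bigram windows for "forest water":
  position 3–4: forest water
  position 7–8: forest water
  position 11–12: forest water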